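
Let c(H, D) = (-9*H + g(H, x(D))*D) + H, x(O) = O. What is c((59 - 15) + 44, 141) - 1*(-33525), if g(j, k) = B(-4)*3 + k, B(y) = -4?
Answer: 51010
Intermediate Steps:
g(j, k) = -12 + k (g(j, k) = -4*3 + k = -12 + k)
c(H, D) = -8*H + D*(-12 + D) (c(H, D) = (-9*H + (-12 + D)*D) + H = (-9*H + D*(-12 + D)) + H = -8*H + D*(-12 + D))
c((59 - 15) + 44, 141) - 1*(-33525) = (-8*((59 - 15) + 44) + 141*(-12 + 141)) - 1*(-33525) = (-8*(44 + 44) + 141*129) + 33525 = (-8*88 + 18189) + 33525 = (-704 + 18189) + 33525 = 17485 + 33525 = 51010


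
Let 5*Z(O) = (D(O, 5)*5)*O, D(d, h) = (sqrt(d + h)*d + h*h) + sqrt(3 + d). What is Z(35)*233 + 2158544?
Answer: 2362419 + 8155*sqrt(38) + 570850*sqrt(10) ≈ 4.2179e+6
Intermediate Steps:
D(d, h) = h**2 + sqrt(3 + d) + d*sqrt(d + h) (D(d, h) = (d*sqrt(d + h) + h**2) + sqrt(3 + d) = (h**2 + d*sqrt(d + h)) + sqrt(3 + d) = h**2 + sqrt(3 + d) + d*sqrt(d + h))
Z(O) = O*(125 + 5*sqrt(3 + O) + 5*O*sqrt(5 + O))/5 (Z(O) = (((5**2 + sqrt(3 + O) + O*sqrt(O + 5))*5)*O)/5 = (((25 + sqrt(3 + O) + O*sqrt(5 + O))*5)*O)/5 = ((125 + 5*sqrt(3 + O) + 5*O*sqrt(5 + O))*O)/5 = (O*(125 + 5*sqrt(3 + O) + 5*O*sqrt(5 + O)))/5 = O*(125 + 5*sqrt(3 + O) + 5*O*sqrt(5 + O))/5)
Z(35)*233 + 2158544 = (35*(25 + sqrt(3 + 35) + 35*sqrt(5 + 35)))*233 + 2158544 = (35*(25 + sqrt(38) + 35*sqrt(40)))*233 + 2158544 = (35*(25 + sqrt(38) + 35*(2*sqrt(10))))*233 + 2158544 = (35*(25 + sqrt(38) + 70*sqrt(10)))*233 + 2158544 = (875 + 35*sqrt(38) + 2450*sqrt(10))*233 + 2158544 = (203875 + 8155*sqrt(38) + 570850*sqrt(10)) + 2158544 = 2362419 + 8155*sqrt(38) + 570850*sqrt(10)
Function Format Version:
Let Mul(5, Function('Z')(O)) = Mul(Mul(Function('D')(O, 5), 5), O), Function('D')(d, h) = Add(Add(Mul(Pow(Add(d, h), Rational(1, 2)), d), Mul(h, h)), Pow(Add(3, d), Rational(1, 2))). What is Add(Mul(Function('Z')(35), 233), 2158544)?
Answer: Add(2362419, Mul(8155, Pow(38, Rational(1, 2))), Mul(570850, Pow(10, Rational(1, 2)))) ≈ 4.2179e+6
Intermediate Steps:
Function('D')(d, h) = Add(Pow(h, 2), Pow(Add(3, d), Rational(1, 2)), Mul(d, Pow(Add(d, h), Rational(1, 2)))) (Function('D')(d, h) = Add(Add(Mul(d, Pow(Add(d, h), Rational(1, 2))), Pow(h, 2)), Pow(Add(3, d), Rational(1, 2))) = Add(Add(Pow(h, 2), Mul(d, Pow(Add(d, h), Rational(1, 2)))), Pow(Add(3, d), Rational(1, 2))) = Add(Pow(h, 2), Pow(Add(3, d), Rational(1, 2)), Mul(d, Pow(Add(d, h), Rational(1, 2)))))
Function('Z')(O) = Mul(Rational(1, 5), O, Add(125, Mul(5, Pow(Add(3, O), Rational(1, 2))), Mul(5, O, Pow(Add(5, O), Rational(1, 2))))) (Function('Z')(O) = Mul(Rational(1, 5), Mul(Mul(Add(Pow(5, 2), Pow(Add(3, O), Rational(1, 2)), Mul(O, Pow(Add(O, 5), Rational(1, 2)))), 5), O)) = Mul(Rational(1, 5), Mul(Mul(Add(25, Pow(Add(3, O), Rational(1, 2)), Mul(O, Pow(Add(5, O), Rational(1, 2)))), 5), O)) = Mul(Rational(1, 5), Mul(Add(125, Mul(5, Pow(Add(3, O), Rational(1, 2))), Mul(5, O, Pow(Add(5, O), Rational(1, 2)))), O)) = Mul(Rational(1, 5), Mul(O, Add(125, Mul(5, Pow(Add(3, O), Rational(1, 2))), Mul(5, O, Pow(Add(5, O), Rational(1, 2)))))) = Mul(Rational(1, 5), O, Add(125, Mul(5, Pow(Add(3, O), Rational(1, 2))), Mul(5, O, Pow(Add(5, O), Rational(1, 2))))))
Add(Mul(Function('Z')(35), 233), 2158544) = Add(Mul(Mul(35, Add(25, Pow(Add(3, 35), Rational(1, 2)), Mul(35, Pow(Add(5, 35), Rational(1, 2))))), 233), 2158544) = Add(Mul(Mul(35, Add(25, Pow(38, Rational(1, 2)), Mul(35, Pow(40, Rational(1, 2))))), 233), 2158544) = Add(Mul(Mul(35, Add(25, Pow(38, Rational(1, 2)), Mul(35, Mul(2, Pow(10, Rational(1, 2)))))), 233), 2158544) = Add(Mul(Mul(35, Add(25, Pow(38, Rational(1, 2)), Mul(70, Pow(10, Rational(1, 2))))), 233), 2158544) = Add(Mul(Add(875, Mul(35, Pow(38, Rational(1, 2))), Mul(2450, Pow(10, Rational(1, 2)))), 233), 2158544) = Add(Add(203875, Mul(8155, Pow(38, Rational(1, 2))), Mul(570850, Pow(10, Rational(1, 2)))), 2158544) = Add(2362419, Mul(8155, Pow(38, Rational(1, 2))), Mul(570850, Pow(10, Rational(1, 2))))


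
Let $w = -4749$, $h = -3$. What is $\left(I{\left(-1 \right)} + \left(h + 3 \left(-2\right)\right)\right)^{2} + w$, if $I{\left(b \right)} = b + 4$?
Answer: $-4713$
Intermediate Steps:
$I{\left(b \right)} = 4 + b$
$\left(I{\left(-1 \right)} + \left(h + 3 \left(-2\right)\right)\right)^{2} + w = \left(\left(4 - 1\right) + \left(-3 + 3 \left(-2\right)\right)\right)^{2} - 4749 = \left(3 - 9\right)^{2} - 4749 = \left(-6\right)^{2} - 4749 = 36 - 4749 = -4713$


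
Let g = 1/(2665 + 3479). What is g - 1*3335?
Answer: -20490239/6144 ≈ -3335.0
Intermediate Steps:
g = 1/6144 ≈ 0.00016276
g - 1*3335 = 1/6144 - 1*3335 = 1/6144 - 3335 = -20490239/6144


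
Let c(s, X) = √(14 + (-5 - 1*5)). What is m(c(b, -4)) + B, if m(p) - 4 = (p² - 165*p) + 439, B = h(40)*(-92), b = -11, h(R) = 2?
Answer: -67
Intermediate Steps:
c(s, X) = 2 (c(s, X) = √(14 + (-5 - 5)) = √(14 - 10) = √4 = 2)
B = -184 (B = 2*(-92) = -184)
m(p) = 443 + p² - 165*p (m(p) = 4 + ((p² - 165*p) + 439) = 4 + (439 + p² - 165*p) = 443 + p² - 165*p)
m(c(b, -4)) + B = (443 + 2² - 165*2) - 184 = (443 + 4 - 330) - 184 = 117 - 184 = -67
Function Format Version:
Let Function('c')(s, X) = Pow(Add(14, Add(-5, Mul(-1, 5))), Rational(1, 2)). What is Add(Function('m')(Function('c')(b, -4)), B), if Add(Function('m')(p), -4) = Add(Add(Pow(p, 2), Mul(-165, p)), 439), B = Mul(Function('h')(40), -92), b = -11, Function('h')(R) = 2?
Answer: -67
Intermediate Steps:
Function('c')(s, X) = 2 (Function('c')(s, X) = Pow(Add(14, Add(-5, -5)), Rational(1, 2)) = Pow(Add(14, -10), Rational(1, 2)) = Pow(4, Rational(1, 2)) = 2)
B = -184 (B = Mul(2, -92) = -184)
Function('m')(p) = Add(443, Pow(p, 2), Mul(-165, p)) (Function('m')(p) = Add(4, Add(Add(Pow(p, 2), Mul(-165, p)), 439)) = Add(4, Add(439, Pow(p, 2), Mul(-165, p))) = Add(443, Pow(p, 2), Mul(-165, p)))
Add(Function('m')(Function('c')(b, -4)), B) = Add(Add(443, Pow(2, 2), Mul(-165, 2)), -184) = Add(Add(443, 4, -330), -184) = Add(117, -184) = -67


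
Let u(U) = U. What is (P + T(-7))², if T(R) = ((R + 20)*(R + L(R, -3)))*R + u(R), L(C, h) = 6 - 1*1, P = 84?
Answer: 67081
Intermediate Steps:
L(C, h) = 5 (L(C, h) = 6 - 1 = 5)
T(R) = R + R*(5 + R)*(20 + R) (T(R) = ((R + 20)*(R + 5))*R + R = ((20 + R)*(5 + R))*R + R = ((5 + R)*(20 + R))*R + R = R*(5 + R)*(20 + R) + R = R + R*(5 + R)*(20 + R))
(P + T(-7))² = (84 - 7*(101 + (-7)² + 25*(-7)))² = (84 - 7*(101 + 49 - 175))² = (84 - 7*(-25))² = (84 + 175)² = 259² = 67081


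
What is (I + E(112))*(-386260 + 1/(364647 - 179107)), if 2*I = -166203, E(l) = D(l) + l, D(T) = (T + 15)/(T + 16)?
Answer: 761281390872109071/23749120 ≈ 3.2055e+10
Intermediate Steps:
D(T) = (15 + T)/(16 + T)
E(l) = l + (15 + l)/(16 + l) (E(l) = (15 + l)/(16 + l) + l = l + (15 + l)/(16 + l))
I = -166203/2 (I = (1/2)*(-166203) = -166203/2 ≈ -83102.)
(I + E(112))*(-386260 + 1/(364647 - 179107)) = (-166203/2 + (15 + 112 + 112*(16 + 112))/(16 + 112))*(-386260 + 1/(364647 - 179107)) = (-166203/2 + (15 + 112 + 112*128)/128)*(-386260 + 1/185540) = (-166203/2 + (15 + 112 + 14336)/128)*(-386260 + 1/185540) = (-166203/2 + (1/128)*14463)*(-71666680399/185540) = (-166203/2 + 14463/128)*(-71666680399/185540) = -10622529/128*(-71666680399/185540) = 761281390872109071/23749120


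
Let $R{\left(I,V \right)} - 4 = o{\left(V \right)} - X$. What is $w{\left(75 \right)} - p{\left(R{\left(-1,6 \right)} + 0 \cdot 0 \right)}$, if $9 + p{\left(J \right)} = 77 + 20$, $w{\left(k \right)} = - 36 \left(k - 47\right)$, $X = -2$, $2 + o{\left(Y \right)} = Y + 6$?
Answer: $-1096$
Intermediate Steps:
$o{\left(Y \right)} = 4 + Y$ ($o{\left(Y \right)} = -2 + \left(Y + 6\right) = -2 + \left(6 + Y\right) = 4 + Y$)
$R{\left(I,V \right)} = 10 + V$ ($R{\left(I,V \right)} = 4 + \left(\left(4 + V\right) - -2\right) = 4 + \left(\left(4 + V\right) + 2\right) = 4 + \left(6 + V\right) = 10 + V$)
$w{\left(k \right)} = 1692 - 36 k$ ($w{\left(k \right)} = - 36 \left(-47 + k\right) = 1692 - 36 k$)
$p{\left(J \right)} = 88$ ($p{\left(J \right)} = -9 + \left(77 + 20\right) = -9 + 97 = 88$)
$w{\left(75 \right)} - p{\left(R{\left(-1,6 \right)} + 0 \cdot 0 \right)} = \left(1692 - 2700\right) - 88 = -1008 - 88 = -1096$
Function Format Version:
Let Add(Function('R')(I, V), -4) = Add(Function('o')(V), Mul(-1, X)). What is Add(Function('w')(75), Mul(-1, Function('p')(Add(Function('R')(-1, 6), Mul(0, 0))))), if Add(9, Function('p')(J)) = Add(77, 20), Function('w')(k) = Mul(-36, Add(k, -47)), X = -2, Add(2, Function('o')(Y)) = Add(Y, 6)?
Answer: -1096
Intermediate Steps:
Function('o')(Y) = Add(4, Y) (Function('o')(Y) = Add(-2, Add(Y, 6)) = Add(-2, Add(6, Y)) = Add(4, Y))
Function('R')(I, V) = Add(10, V) (Function('R')(I, V) = Add(4, Add(Add(4, V), Mul(-1, -2))) = Add(4, Add(Add(4, V), 2)) = Add(4, Add(6, V)) = Add(10, V))
Function('w')(k) = Add(1692, Mul(-36, k)) (Function('w')(k) = Mul(-36, Add(-47, k)) = Add(1692, Mul(-36, k)))
Function('p')(J) = 88 (Function('p')(J) = Add(-9, Add(77, 20)) = Add(-9, 97) = 88)
Add(Function('w')(75), Mul(-1, Function('p')(Add(Function('R')(-1, 6), Mul(0, 0))))) = Add(Add(1692, Mul(-36, 75)), Mul(-1, 88)) = Add(Add(1692, -2700), -88) = Add(-1008, -88) = -1096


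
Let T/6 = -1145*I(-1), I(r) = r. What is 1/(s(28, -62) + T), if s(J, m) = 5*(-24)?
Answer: 1/6750 ≈ 0.00014815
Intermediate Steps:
s(J, m) = -120
T = 6870 (T = 6*(-1145*(-1)) = 6*1145 = 6870)
1/(s(28, -62) + T) = 1/(-120 + 6870) = 1/6750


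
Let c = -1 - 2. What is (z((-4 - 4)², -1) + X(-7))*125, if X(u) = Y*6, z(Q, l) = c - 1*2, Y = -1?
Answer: -1375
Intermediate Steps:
c = -3
z(Q, l) = -5 (z(Q, l) = -3 - 1*2 = -3 - 2 = -5)
X(u) = -6 (X(u) = -1*6 = -6)
(z((-4 - 4)², -1) + X(-7))*125 = (-5 - 6)*125 = -11*125 = -1375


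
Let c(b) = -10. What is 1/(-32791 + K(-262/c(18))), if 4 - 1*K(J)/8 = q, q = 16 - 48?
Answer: -1/32503 ≈ -3.0766e-5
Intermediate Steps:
q = -32
K(J) = 288 (K(J) = 32 - 8*(-32) = 32 + 256 = 288)
1/(-32791 + K(-262/c(18))) = 1/(-32791 + 288) = 1/(-32503) = -1/32503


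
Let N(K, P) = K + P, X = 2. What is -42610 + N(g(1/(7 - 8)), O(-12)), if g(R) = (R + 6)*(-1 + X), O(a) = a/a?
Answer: -42604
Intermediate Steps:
O(a) = 1
g(R) = 6 + R (g(R) = (R + 6)*(-1 + 2) = (6 + R)*1 = 6 + R)
-42610 + N(g(1/(7 - 8)), O(-12)) = -42610 + ((6 + 1/(7 - 8)) + 1) = -42610 + ((6 + 1/(-1)) + 1) = -42610 + ((6 - 1) + 1) = -42610 + (5 + 1) = -42610 + 6 = -42604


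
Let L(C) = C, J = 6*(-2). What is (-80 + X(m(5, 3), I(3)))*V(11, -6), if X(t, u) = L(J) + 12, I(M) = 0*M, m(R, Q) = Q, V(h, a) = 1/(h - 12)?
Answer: 80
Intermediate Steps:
V(h, a) = 1/(-12 + h)
J = -12
I(M) = 0
X(t, u) = 0 (X(t, u) = -12 + 12 = 0)
(-80 + X(m(5, 3), I(3)))*V(11, -6) = (-80 + 0)/(-12 + 11) = -80/(-1) = -80*(-1) = 80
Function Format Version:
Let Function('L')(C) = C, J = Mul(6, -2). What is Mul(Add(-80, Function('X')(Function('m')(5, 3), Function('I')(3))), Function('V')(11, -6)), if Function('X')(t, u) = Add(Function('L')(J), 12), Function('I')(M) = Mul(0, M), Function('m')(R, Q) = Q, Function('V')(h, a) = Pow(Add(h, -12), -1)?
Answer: 80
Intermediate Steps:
Function('V')(h, a) = Pow(Add(-12, h), -1)
J = -12
Function('I')(M) = 0
Function('X')(t, u) = 0 (Function('X')(t, u) = Add(-12, 12) = 0)
Mul(Add(-80, Function('X')(Function('m')(5, 3), Function('I')(3))), Function('V')(11, -6)) = Mul(Add(-80, 0), Pow(Add(-12, 11), -1)) = Mul(-80, Pow(-1, -1)) = Mul(-80, -1) = 80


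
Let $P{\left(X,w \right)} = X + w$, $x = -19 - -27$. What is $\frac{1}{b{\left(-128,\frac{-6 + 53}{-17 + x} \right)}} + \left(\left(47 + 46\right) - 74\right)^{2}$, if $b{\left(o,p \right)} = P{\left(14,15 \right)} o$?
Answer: $\frac{1340031}{3712} \approx 361.0$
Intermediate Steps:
$x = 8$ ($x = -19 + 27 = 8$)
$b{\left(o,p \right)} = 29 o$ ($b{\left(o,p \right)} = \left(14 + 15\right) o = 29 o$)
$\frac{1}{b{\left(-128,\frac{-6 + 53}{-17 + x} \right)}} + \left(\left(47 + 46\right) - 74\right)^{2} = \frac{1}{29 \left(-128\right)} + \left(\left(47 + 46\right) - 74\right)^{2} = \frac{1}{-3712} + \left(93 - 74\right)^{2} = - \frac{1}{3712} + 19^{2} = - \frac{1}{3712} + 361 = \frac{1340031}{3712}$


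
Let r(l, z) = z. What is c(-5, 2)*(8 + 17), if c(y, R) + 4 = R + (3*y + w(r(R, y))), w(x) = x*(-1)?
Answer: -300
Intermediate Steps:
w(x) = -x
c(y, R) = -4 + R + 2*y (c(y, R) = -4 + (R + (3*y - y)) = -4 + (R + 2*y) = -4 + R + 2*y)
c(-5, 2)*(8 + 17) = (-4 + 2 + 2*(-5))*(8 + 17) = (-4 + 2 - 10)*25 = -12*25 = -300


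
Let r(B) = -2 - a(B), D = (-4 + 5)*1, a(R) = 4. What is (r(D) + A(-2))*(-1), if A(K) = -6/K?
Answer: 3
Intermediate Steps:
D = 1 (D = 1*1 = 1)
r(B) = -6 (r(B) = -2 - 1*4 = -2 - 4 = -6)
(r(D) + A(-2))*(-1) = (-6 - 6/(-2))*(-1) = (-6 - 6*(-½))*(-1) = (-6 + 3)*(-1) = -3*(-1) = 3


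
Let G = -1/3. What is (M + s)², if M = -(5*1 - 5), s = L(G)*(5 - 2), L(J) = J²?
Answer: ⅑ ≈ 0.11111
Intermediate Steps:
G = -⅓ (G = -1*⅓ = -⅓ ≈ -0.33333)
s = ⅓ (s = (-⅓)²*(5 - 2) = (⅑)*3 = ⅓ ≈ 0.33333)
M = 0 (M = -(5 - 5) = -1*0 = 0)
(M + s)² = (0 + ⅓)² = (⅓)² = ⅑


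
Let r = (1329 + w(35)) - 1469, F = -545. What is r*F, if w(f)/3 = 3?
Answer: 71395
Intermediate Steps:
w(f) = 9 (w(f) = 3*3 = 9)
r = -131 (r = (1329 + 9) - 1469 = 1338 - 1469 = -131)
r*F = -131*(-545) = 71395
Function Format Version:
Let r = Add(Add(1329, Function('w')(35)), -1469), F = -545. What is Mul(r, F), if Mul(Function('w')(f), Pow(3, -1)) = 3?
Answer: 71395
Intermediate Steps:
Function('w')(f) = 9 (Function('w')(f) = Mul(3, 3) = 9)
r = -131 (r = Add(Add(1329, 9), -1469) = Add(1338, -1469) = -131)
Mul(r, F) = Mul(-131, -545) = 71395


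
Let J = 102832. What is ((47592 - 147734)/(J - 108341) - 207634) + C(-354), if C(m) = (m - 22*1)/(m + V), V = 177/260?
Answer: -15009754116556/72296181 ≈ -2.0761e+5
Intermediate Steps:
V = 177/260 (V = 177*(1/260) = 177/260 ≈ 0.68077)
C(m) = (-22 + m)/(177/260 + m) (C(m) = (m - 22*1)/(m + 177/260) = (m - 22)/(177/260 + m) = (-22 + m)/(177/260 + m))
((47592 - 147734)/(J - 108341) - 207634) + C(-354) = ((47592 - 147734)/(102832 - 108341) - 207634) + 260*(-22 - 354)/(177 + 260*(-354)) = (-100142/(-5509) - 207634) + 260*(-376)/(177 - 92040) = (-100142*(-1/5509) - 207634) + 260*(-376)/(-91863) = (14306/787 - 207634) + 260*(-1/91863)*(-376) = -163393652/787 + 97760/91863 = -15009754116556/72296181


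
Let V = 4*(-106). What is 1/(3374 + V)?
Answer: 1/2950 ≈ 0.00033898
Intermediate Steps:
V = -424
1/(3374 + V) = 1/(3374 - 424) = 1/2950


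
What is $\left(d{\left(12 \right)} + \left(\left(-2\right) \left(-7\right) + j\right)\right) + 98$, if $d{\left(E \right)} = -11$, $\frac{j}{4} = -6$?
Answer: $77$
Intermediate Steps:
$j = -24$ ($j = 4 \left(-6\right) = -24$)
$\left(d{\left(12 \right)} + \left(\left(-2\right) \left(-7\right) + j\right)\right) + 98 = \left(-11 - 10\right) + 98 = -21 + 98 = 77$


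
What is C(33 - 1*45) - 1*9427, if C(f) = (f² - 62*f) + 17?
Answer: -8522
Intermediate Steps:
C(f) = 17 + f² - 62*f
C(33 - 1*45) - 1*9427 = (17 + (33 - 1*45)² - 62*(33 - 1*45)) - 1*9427 = (17 + (33 - 45)² - 62*(33 - 45)) - 9427 = (17 + (-12)² - 62*(-12)) - 9427 = (17 + 144 + 744) - 9427 = 905 - 9427 = -8522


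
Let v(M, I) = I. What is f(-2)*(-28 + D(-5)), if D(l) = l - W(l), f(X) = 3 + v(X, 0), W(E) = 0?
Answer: -99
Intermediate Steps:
f(X) = 3 (f(X) = 3 + 0 = 3)
D(l) = l (D(l) = l - 1*0 = l + 0 = l)
f(-2)*(-28 + D(-5)) = 3*(-28 - 5) = 3*(-33) = -99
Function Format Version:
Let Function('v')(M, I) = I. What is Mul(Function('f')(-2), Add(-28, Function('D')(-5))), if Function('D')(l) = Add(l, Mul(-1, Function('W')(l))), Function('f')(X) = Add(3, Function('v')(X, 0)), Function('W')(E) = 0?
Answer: -99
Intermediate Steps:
Function('f')(X) = 3 (Function('f')(X) = Add(3, 0) = 3)
Function('D')(l) = l (Function('D')(l) = Add(l, Mul(-1, 0)) = Add(l, 0) = l)
Mul(Function('f')(-2), Add(-28, Function('D')(-5))) = Mul(3, Add(-28, -5)) = Mul(3, -33) = -99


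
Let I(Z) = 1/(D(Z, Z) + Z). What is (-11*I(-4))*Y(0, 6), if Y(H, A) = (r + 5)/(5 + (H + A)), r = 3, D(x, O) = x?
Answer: 1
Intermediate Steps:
I(Z) = 1/(2*Z) (I(Z) = 1/(Z + Z) = 1/(2*Z))
Y(H, A) = 8/(5 + A + H) (Y(H, A) = (3 + 5)/(5 + (H + A)) = 8/(5 + (A + H)) = 8/(5 + A + H))
(-11*I(-4))*Y(0, 6) = (-11/(2*(-4)))*(8/(5 + 6 + 0)) = (-11*(-1)/(2*4))*(8/11) = (-11*(-⅛))*(8*(1/11)) = (11/8)*(8/11) = 1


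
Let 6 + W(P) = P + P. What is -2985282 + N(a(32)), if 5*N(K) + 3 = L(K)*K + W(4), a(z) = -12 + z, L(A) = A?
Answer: -14926011/5 ≈ -2.9852e+6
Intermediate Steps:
W(P) = -6 + 2*P (W(P) = -6 + (P + P) = -6 + 2*P)
N(K) = -⅕ + K²/5 (N(K) = -⅗ + (K*K + (-6 + 2*4))/5 = -⅗ + (K² + (-6 + 8))/5 = -⅗ + (K² + 2)/5 = -⅗ + (2 + K²)/5 = -⅗ + (⅖ + K²/5) = -⅕ + K²/5)
-2985282 + N(a(32)) = -2985282 + (-⅕ + (-12 + 32)²/5) = -2985282 + (-⅕ + (⅕)*20²) = -2985282 + (-⅕ + (⅕)*400) = -2985282 + (-⅕ + 80) = -2985282 + 399/5 = -14926011/5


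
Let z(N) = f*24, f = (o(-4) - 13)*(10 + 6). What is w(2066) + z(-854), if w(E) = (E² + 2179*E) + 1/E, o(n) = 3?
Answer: 18111237781/2066 ≈ 8.7663e+6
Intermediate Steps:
f = -160 (f = (3 - 13)*(10 + 6) = -10*16 = -160)
w(E) = 1/E + E² + 2179*E
z(N) = -3840 (z(N) = -160*24 = -3840)
w(2066) + z(-854) = (1 + 2066²*(2179 + 2066))/2066 - 3840 = (1 + 4268356*4245)/2066 - 3840 = (1 + 18119171220)/2066 - 3840 = (1/2066)*18119171221 - 3840 = 18119171221/2066 - 3840 = 18111237781/2066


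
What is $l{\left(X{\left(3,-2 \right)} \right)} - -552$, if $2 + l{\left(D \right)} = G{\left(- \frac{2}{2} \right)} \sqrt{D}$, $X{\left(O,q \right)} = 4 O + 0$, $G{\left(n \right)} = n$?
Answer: $550 - 2 \sqrt{3} \approx 546.54$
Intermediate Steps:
$X{\left(O,q \right)} = 4 O$
$l{\left(D \right)} = -2 - \sqrt{D}$ ($l{\left(D \right)} = -2 + - \frac{2}{2} \sqrt{D} = -2 + \left(-2\right) \frac{1}{2} \sqrt{D} = -2 - \sqrt{D}$)
$l{\left(X{\left(3,-2 \right)} \right)} - -552 = \left(-2 - \sqrt{4 \cdot 3}\right) - -552 = \left(-2 - \sqrt{12}\right) + 552 = \left(-2 - 2 \sqrt{3}\right) + 552 = 550 - 2 \sqrt{3}$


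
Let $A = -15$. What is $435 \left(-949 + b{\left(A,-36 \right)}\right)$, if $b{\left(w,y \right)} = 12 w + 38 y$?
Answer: $-1086195$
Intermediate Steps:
$435 \left(-949 + b{\left(A,-36 \right)}\right) = 435 \left(-949 + \left(12 \left(-15\right) + 38 \left(-36\right)\right)\right) = 435 \left(-949 - 1548\right) = 435 \left(-2497\right) = -1086195$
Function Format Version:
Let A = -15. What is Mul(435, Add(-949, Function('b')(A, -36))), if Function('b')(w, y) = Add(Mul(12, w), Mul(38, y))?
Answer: -1086195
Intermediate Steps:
Mul(435, Add(-949, Function('b')(A, -36))) = Mul(435, Add(-949, Add(Mul(12, -15), Mul(38, -36)))) = Mul(435, Add(-949, Add(-180, -1368))) = Mul(435, Add(-949, -1548)) = Mul(435, -2497) = -1086195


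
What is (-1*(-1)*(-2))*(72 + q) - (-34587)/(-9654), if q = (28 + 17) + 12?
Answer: -841773/3218 ≈ -261.58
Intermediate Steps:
q = 57 (q = 45 + 12 = 57)
(-1*(-1)*(-2))*(72 + q) - (-34587)/(-9654) = (-1*(-1)*(-2))*(72 + 57) - (-34587)/(-9654) = (1*(-2))*129 - (-34587)*(-1)/9654 = -2*129 - 1*11529/3218 = -258 - 11529/3218 = -841773/3218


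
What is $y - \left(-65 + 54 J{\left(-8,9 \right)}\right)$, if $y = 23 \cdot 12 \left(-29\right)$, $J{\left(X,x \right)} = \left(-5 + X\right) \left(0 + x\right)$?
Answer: $-1621$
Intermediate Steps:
$J{\left(X,x \right)} = x \left(-5 + X\right)$ ($J{\left(X,x \right)} = \left(-5 + X\right) x = x \left(-5 + X\right)$)
$y = -8004$ ($y = 276 \left(-29\right) = -8004$)
$y - \left(-65 + 54 J{\left(-8,9 \right)}\right) = -8004 - \left(-65 + 54 \cdot 9 \left(-5 - 8\right)\right) = -8004 - \left(-65 + 54 \cdot 9 \left(-13\right)\right) = -8004 + \left(\left(-54\right) \left(-117\right) + 65\right) = -8004 + \left(6318 + 65\right) = -8004 + 6383 = -1621$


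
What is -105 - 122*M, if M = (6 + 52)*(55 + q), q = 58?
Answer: -799693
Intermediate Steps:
M = 6554 (M = (6 + 52)*(55 + 58) = 58*113 = 6554)
-105 - 122*M = -105 - 122*6554 = -105 - 799588 = -799693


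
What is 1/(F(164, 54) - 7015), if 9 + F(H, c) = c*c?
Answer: -1/4108 ≈ -0.00024343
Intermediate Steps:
F(H, c) = -9 + c² (F(H, c) = -9 + c*c = -9 + c²)
1/(F(164, 54) - 7015) = 1/((-9 + 54²) - 7015) = 1/((-9 + 2916) - 7015) = 1/(2907 - 7015) = 1/(-4108) = -1/4108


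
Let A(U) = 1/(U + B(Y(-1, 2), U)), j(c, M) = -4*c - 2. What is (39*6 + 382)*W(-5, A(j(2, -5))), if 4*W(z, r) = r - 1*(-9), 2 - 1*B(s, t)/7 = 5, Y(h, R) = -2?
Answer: 42812/31 ≈ 1381.0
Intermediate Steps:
B(s, t) = -21 (B(s, t) = 14 - 7*5 = 14 - 35 = -21)
j(c, M) = -2 - 4*c
A(U) = 1/(-21 + U) (A(U) = 1/(U - 21) = 1/(-21 + U))
W(z, r) = 9/4 + r/4 (W(z, r) = (r - 1*(-9))/4 = (r + 9)/4 = (9 + r)/4 = 9/4 + r/4)
(39*6 + 382)*W(-5, A(j(2, -5))) = (39*6 + 382)*(9/4 + 1/(4*(-21 + (-2 - 4*2)))) = (234 + 382)*(9/4 + 1/(4*(-21 + (-2 - 8)))) = 616*(9/4 + 1/(4*(-21 - 10))) = 616*(9/4 + (¼)/(-31)) = 616*(9/4 + (¼)*(-1/31)) = 616*(9/4 - 1/124) = 616*(139/62) = 42812/31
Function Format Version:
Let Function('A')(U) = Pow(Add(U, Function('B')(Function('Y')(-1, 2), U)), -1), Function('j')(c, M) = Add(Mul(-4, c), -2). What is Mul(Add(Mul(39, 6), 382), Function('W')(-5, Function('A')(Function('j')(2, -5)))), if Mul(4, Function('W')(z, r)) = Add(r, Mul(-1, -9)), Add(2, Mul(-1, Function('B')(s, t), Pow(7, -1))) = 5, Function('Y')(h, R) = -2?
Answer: Rational(42812, 31) ≈ 1381.0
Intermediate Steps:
Function('B')(s, t) = -21 (Function('B')(s, t) = Add(14, Mul(-7, 5)) = Add(14, -35) = -21)
Function('j')(c, M) = Add(-2, Mul(-4, c))
Function('A')(U) = Pow(Add(-21, U), -1) (Function('A')(U) = Pow(Add(U, -21), -1) = Pow(Add(-21, U), -1))
Function('W')(z, r) = Add(Rational(9, 4), Mul(Rational(1, 4), r)) (Function('W')(z, r) = Mul(Rational(1, 4), Add(r, Mul(-1, -9))) = Mul(Rational(1, 4), Add(r, 9)) = Mul(Rational(1, 4), Add(9, r)) = Add(Rational(9, 4), Mul(Rational(1, 4), r)))
Mul(Add(Mul(39, 6), 382), Function('W')(-5, Function('A')(Function('j')(2, -5)))) = Mul(Add(Mul(39, 6), 382), Add(Rational(9, 4), Mul(Rational(1, 4), Pow(Add(-21, Add(-2, Mul(-4, 2))), -1)))) = Mul(Add(234, 382), Add(Rational(9, 4), Mul(Rational(1, 4), Pow(Add(-21, Add(-2, -8)), -1)))) = Mul(616, Add(Rational(9, 4), Mul(Rational(1, 4), Pow(Add(-21, -10), -1)))) = Mul(616, Add(Rational(9, 4), Mul(Rational(1, 4), Pow(-31, -1)))) = Mul(616, Add(Rational(9, 4), Mul(Rational(1, 4), Rational(-1, 31)))) = Mul(616, Add(Rational(9, 4), Rational(-1, 124))) = Mul(616, Rational(139, 62)) = Rational(42812, 31)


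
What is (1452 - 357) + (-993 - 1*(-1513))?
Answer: 1615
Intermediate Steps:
(1452 - 357) + (-993 - 1*(-1513)) = 1095 + (-993 + 1513) = 1095 + 520 = 1615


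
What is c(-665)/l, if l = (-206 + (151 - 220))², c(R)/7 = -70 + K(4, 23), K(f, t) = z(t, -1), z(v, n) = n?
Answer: -497/75625 ≈ -0.0065719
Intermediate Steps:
K(f, t) = -1
c(R) = -497 (c(R) = 7*(-70 - 1) = 7*(-71) = -497)
l = 75625 (l = (-206 - 69)² = (-275)² = 75625)
c(-665)/l = -497/75625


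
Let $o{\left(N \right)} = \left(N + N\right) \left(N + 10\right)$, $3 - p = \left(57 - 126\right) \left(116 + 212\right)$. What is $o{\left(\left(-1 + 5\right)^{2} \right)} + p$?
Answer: $23467$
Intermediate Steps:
$p = 22635$ ($p = 3 - \left(57 - 126\right) \left(116 + 212\right) = 3 - \left(-69\right) 328 = 3 - -22632 = 3 + 22632 = 22635$)
$o{\left(N \right)} = 2 N \left(10 + N\right)$
$o{\left(\left(-1 + 5\right)^{2} \right)} + p = 2 \left(-1 + 5\right)^{2} \left(10 + \left(-1 + 5\right)^{2}\right) + 22635 = 2 \cdot 4^{2} \left(10 + 4^{2}\right) + 22635 = 2 \cdot 16 \left(10 + 16\right) + 22635 = 2 \cdot 16 \cdot 26 + 22635 = 832 + 22635 = 23467$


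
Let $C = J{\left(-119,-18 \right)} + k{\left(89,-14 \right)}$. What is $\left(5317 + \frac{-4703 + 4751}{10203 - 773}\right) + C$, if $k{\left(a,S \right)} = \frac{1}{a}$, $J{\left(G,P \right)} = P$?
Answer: $\frac{2223652716}{419635} \approx 5299.0$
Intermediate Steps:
$C = - \frac{1601}{89}$ ($C = -18 + \frac{1}{89} = - \frac{1601}{89} \approx -17.989$)
$\left(5317 + \frac{-4703 + 4751}{10203 - 773}\right) + C = \left(5317 + \frac{-4703 + 4751}{10203 - 773}\right) - \frac{1601}{89} = \left(5317 + \frac{48}{9430}\right) - \frac{1601}{89} = \left(5317 + 48 \cdot \frac{1}{9430}\right) - \frac{1601}{89} = \left(5317 + \frac{24}{4715}\right) - \frac{1601}{89} = \frac{25069679}{4715} - \frac{1601}{89} = \frac{2223652716}{419635}$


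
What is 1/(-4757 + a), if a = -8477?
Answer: -1/13234 ≈ -7.5563e-5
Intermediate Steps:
1/(-4757 + a) = 1/(-4757 - 8477) = 1/(-13234) = -1/13234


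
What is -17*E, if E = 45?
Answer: -765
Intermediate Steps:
-17*E = -17*45 = -765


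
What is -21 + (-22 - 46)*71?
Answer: -4849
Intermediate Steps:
-21 + (-22 - 46)*71 = -21 - 68*71 = -21 - 4828 = -4849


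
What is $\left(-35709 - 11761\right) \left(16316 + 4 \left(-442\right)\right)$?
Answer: $-690593560$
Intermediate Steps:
$\left(-35709 - 11761\right) \left(16316 + 4 \left(-442\right)\right) = - 47470 \left(16316 - 1768\right) = \left(-47470\right) 14548 = -690593560$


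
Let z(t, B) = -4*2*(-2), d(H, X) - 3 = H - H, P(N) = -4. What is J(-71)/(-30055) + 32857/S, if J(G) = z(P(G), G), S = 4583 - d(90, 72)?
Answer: 197488771/27530380 ≈ 7.1735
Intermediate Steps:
d(H, X) = 3 (d(H, X) = 3 + (H - H) = 3 + 0 = 3)
S = 4580 (S = 4583 - 1*3 = 4583 - 3 = 4580)
z(t, B) = 16 (z(t, B) = -8*(-2) = 16)
J(G) = 16
J(-71)/(-30055) + 32857/S = 16/(-30055) + 32857/4580 = 16*(-1/30055) + 32857*(1/4580) = -16/30055 + 32857/4580 = 197488771/27530380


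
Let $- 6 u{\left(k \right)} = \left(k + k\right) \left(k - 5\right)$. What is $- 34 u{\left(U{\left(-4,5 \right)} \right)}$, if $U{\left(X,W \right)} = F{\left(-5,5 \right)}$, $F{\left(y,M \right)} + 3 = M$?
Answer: $-68$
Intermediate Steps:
$F{\left(y,M \right)} = -3 + M$
$U{\left(X,W \right)} = 2$ ($U{\left(X,W \right)} = -3 + 5 = 2$)
$u{\left(k \right)} = - \frac{k \left(-5 + k\right)}{3}$ ($u{\left(k \right)} = - \frac{\left(k + k\right) \left(k - 5\right)}{6} = - \frac{2 k \left(-5 + k\right)}{6} = - \frac{k \left(-5 + k\right)}{3}$)
$- 34 u{\left(U{\left(-4,5 \right)} \right)} = - 34 \cdot \frac{1}{3} \cdot 2 \left(5 - 2\right) = - 34 \cdot \frac{1}{3} \cdot 2 \cdot 3 = \left(-34\right) 2 = -68$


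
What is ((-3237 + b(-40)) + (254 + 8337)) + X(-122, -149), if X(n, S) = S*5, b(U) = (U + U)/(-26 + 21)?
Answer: 4625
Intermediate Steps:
b(U) = -2*U/5 (b(U) = (2*U)/(-5) = (2*U)*(-1/5) = -2*U/5)
X(n, S) = 5*S
((-3237 + b(-40)) + (254 + 8337)) + X(-122, -149) = ((-3237 - 2/5*(-40)) + (254 + 8337)) + 5*(-149) = ((-3237 + 16) + 8591) - 745 = (-3221 + 8591) - 745 = 5370 - 745 = 4625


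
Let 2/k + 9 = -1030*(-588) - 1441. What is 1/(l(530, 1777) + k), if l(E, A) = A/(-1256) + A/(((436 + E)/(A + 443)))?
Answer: 61088442520/249385870315801 ≈ 0.00024496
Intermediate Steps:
l(E, A) = -A/1256 + A*(443 + A)/(436 + E) (l(E, A) = A*(-1/1256) + A/(((436 + E)/(443 + A))) = -A/1256 + A/(((436 + E)/(443 + A))) = -A/1256 + A*((443 + A)/(436 + E)) = -A/1256 + A*(443 + A)/(436 + E))
k = 1/302095 (k = 2/(-9 + (-1030*(-588) - 1441)) = 2/(-9 + (605640 - 1441)) = 2/(-9 + 604199) = 2/604190 = 2*(1/604190) = 1/302095 ≈ 3.3102e-6)
1/(l(530, 1777) + k) = 1/((1/1256)*1777*(555972 - 1*530 + 1256*1777)/(436 + 530) + 1/302095) = 1/((1/1256)*1777*(555972 - 530 + 2231912)/966 + 1/302095) = 1/((1/1256)*1777*(1/966)*2787354 + 1/302095) = 1/(825521343/202216 + 1/302095) = 1/(249385870315801/61088442520) = 61088442520/249385870315801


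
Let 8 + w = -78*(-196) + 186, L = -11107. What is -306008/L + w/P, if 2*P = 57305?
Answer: 616529316/21947815 ≈ 28.091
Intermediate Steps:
P = 57305/2 (P = (1/2)*57305 = 57305/2 ≈ 28653.)
w = 15466 (w = -8 + (-78*(-196) + 186) = -8 + (15288 + 186) = -8 + 15474 = 15466)
-306008/L + w/P = -306008/(-11107) + 15466/(57305/2) = -306008*(-1/11107) + 15466*(2/57305) = 10552/383 + 30932/57305 = 616529316/21947815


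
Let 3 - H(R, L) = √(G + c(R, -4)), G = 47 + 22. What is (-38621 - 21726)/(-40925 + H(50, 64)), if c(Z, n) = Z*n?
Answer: 2469519934/1674610215 - 60347*I*√131/1674610215 ≈ 1.4747 - 0.00041246*I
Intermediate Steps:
G = 69
H(R, L) = 3 - √(69 - 4*R) (H(R, L) = 3 - √(69 + R*(-4)) = 3 - √(69 - 4*R))
(-38621 - 21726)/(-40925 + H(50, 64)) = (-38621 - 21726)/(-40925 + (3 - √(69 - 4*50))) = -60347/(-40925 + (3 - √(69 - 200))) = -60347/(-40925 + (3 - √(-131))) = -60347/(-40925 + (3 - I*√131)) = -60347/(-40922 - I*√131)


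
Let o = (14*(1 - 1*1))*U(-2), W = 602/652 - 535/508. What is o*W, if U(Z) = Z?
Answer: 0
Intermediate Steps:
W = -10751/82804 (W = 602*(1/652) - 535*1/508 = 301/326 - 535/508 = -10751/82804 ≈ -0.12984)
o = 0 (o = (14*(1 - 1*1))*(-2) = (14*(1 - 1))*(-2) = (14*0)*(-2) = 0*(-2) = 0)
o*W = 0*(-10751/82804) = 0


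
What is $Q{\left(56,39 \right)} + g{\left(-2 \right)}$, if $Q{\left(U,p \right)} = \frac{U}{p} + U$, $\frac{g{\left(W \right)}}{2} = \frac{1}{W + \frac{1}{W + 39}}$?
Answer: $\frac{160634}{2847} \approx 56.422$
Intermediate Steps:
$g{\left(W \right)} = \frac{2}{W + \frac{1}{39 + W}}$ ($g{\left(W \right)} = \frac{2}{W + \frac{1}{W + 39}} = \frac{2}{W + \frac{1}{39 + W}}$)
$Q{\left(U,p \right)} = U + \frac{U}{p}$ ($Q{\left(U,p \right)} = \frac{U}{p} + U = U + \frac{U}{p}$)
$Q{\left(56,39 \right)} + g{\left(-2 \right)} = \left(56 + \frac{56}{39}\right) + \frac{2 \left(39 - 2\right)}{1 + \left(-2\right)^{2} + 39 \left(-2\right)} = \left(56 + 56 \cdot \frac{1}{39}\right) + 2 \frac{1}{1 + 4 - 78} \cdot 37 = \left(56 + \frac{56}{39}\right) + 2 \frac{1}{-73} \cdot 37 = \frac{2240}{39} + 2 \left(- \frac{1}{73}\right) 37 = \frac{2240}{39} - \frac{74}{73} = \frac{160634}{2847}$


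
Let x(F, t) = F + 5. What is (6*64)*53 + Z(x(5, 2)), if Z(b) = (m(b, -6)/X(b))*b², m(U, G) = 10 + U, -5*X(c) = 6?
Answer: 56056/3 ≈ 18685.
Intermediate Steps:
X(c) = -6/5 (X(c) = -⅕*6 = -6/5)
x(F, t) = 5 + F
Z(b) = b²*(-25/3 - 5*b/6) (Z(b) = ((10 + b)/(-6/5))*b² = ((10 + b)*(-⅚))*b² = (-25/3 - 5*b/6)*b² = b²*(-25/3 - 5*b/6))
(6*64)*53 + Z(x(5, 2)) = (6*64)*53 + 5*(5 + 5)²*(-10 - (5 + 5))/6 = 384*53 + (⅚)*10²*(-10 - 1*10) = 20352 + (⅚)*100*(-10 - 10) = 20352 + (⅚)*100*(-20) = 20352 - 5000/3 = 56056/3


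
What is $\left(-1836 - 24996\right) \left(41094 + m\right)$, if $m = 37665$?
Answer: $-2113261488$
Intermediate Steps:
$\left(-1836 - 24996\right) \left(41094 + m\right) = \left(-1836 - 24996\right) \left(41094 + 37665\right) = \left(-26832\right) 78759 = -2113261488$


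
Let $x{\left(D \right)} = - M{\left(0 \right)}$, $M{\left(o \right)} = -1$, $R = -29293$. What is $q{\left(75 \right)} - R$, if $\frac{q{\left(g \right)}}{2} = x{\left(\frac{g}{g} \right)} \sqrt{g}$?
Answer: $29293 + 10 \sqrt{3} \approx 29310.0$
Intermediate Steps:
$x{\left(D \right)} = 1$ ($x{\left(D \right)} = \left(-1\right) \left(-1\right) = 1$)
$q{\left(g \right)} = 2 \sqrt{g}$ ($q{\left(g \right)} = 2 \cdot 1 \sqrt{g} = 2 \sqrt{g}$)
$q{\left(75 \right)} - R = 2 \sqrt{75} - -29293 = 2 \cdot 5 \sqrt{3} + 29293 = 10 \sqrt{3} + 29293 = 29293 + 10 \sqrt{3}$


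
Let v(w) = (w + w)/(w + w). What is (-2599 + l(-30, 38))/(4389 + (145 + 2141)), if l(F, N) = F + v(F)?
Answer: -876/2225 ≈ -0.39371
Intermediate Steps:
v(w) = 1 (v(w) = (2*w)/((2*w)) = (2*w)*(1/(2*w)) = 1)
l(F, N) = 1 + F (l(F, N) = F + 1 = 1 + F)
(-2599 + l(-30, 38))/(4389 + (145 + 2141)) = (-2599 + (1 - 30))/(4389 + (145 + 2141)) = (-2599 - 29)/(4389 + 2286) = -2628/6675 = -2628*1/6675 = -876/2225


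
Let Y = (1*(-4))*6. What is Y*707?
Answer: -16968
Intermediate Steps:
Y = -24 (Y = -4*6 = -24)
Y*707 = -24*707 = -16968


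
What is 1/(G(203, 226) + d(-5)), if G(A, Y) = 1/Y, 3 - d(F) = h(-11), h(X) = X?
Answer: 226/3165 ≈ 0.071406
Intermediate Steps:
d(F) = 14 (d(F) = 3 - 1*(-11) = 3 + 11 = 14)
1/(G(203, 226) + d(-5)) = 1/(1/226 + 14) = 1/(3165/226) = 226/3165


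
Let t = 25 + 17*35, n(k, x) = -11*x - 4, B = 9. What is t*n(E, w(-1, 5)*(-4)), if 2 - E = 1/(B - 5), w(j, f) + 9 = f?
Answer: -111600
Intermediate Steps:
w(j, f) = -9 + f
E = 7/4 (E = 2 - 1/(9 - 5) = 2 - 1/4 = 2 - 1*¼ = 2 - ¼ = 7/4 ≈ 1.7500)
n(k, x) = -4 - 11*x
t = 620 (t = 25 + 595 = 620)
t*n(E, w(-1, 5)*(-4)) = 620*(-4 - 11*(-9 + 5)*(-4)) = 620*(-4 - (-44)*(-4)) = 620*(-4 - 11*16) = 620*(-4 - 176) = 620*(-180) = -111600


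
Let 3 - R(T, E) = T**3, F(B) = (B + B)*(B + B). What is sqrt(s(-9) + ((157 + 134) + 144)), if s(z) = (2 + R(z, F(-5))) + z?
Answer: 2*sqrt(290) ≈ 34.059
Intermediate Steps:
F(B) = 4*B**2 (F(B) = (2*B)*(2*B) = 4*B**2)
R(T, E) = 3 - T**3
s(z) = 5 + z - z**3 (s(z) = (2 + (3 - z**3)) + z = (5 - z**3) + z = 5 + z - z**3)
sqrt(s(-9) + ((157 + 134) + 144)) = sqrt((5 - 9 - 1*(-9)**3) + ((157 + 134) + 144)) = sqrt((5 - 9 - 1*(-729)) + (291 + 144)) = sqrt((5 - 9 + 729) + 435) = sqrt(725 + 435) = sqrt(1160) = 2*sqrt(290)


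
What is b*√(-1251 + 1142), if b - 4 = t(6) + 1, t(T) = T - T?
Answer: 5*I*√109 ≈ 52.202*I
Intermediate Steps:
t(T) = 0
b = 5 (b = 4 + (0 + 1) = 4 + 1 = 5)
b*√(-1251 + 1142) = 5*√(-1251 + 1142) = 5*√(-109) = 5*(I*√109) = 5*I*√109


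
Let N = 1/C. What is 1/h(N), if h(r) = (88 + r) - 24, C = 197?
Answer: 197/12609 ≈ 0.015624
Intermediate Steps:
N = 1/197 ≈ 0.0050761
h(r) = 64 + r
1/h(N) = 1/(64 + 1/197) = 1/(12609/197) = 197/12609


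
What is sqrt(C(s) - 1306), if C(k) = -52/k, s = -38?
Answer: 2*I*sqrt(117743)/19 ≈ 36.12*I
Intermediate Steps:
sqrt(C(s) - 1306) = sqrt(-52/(-38) - 1306) = sqrt(-52*(-1/38) - 1306) = sqrt(26/19 - 1306) = sqrt(-24788/19) = 2*I*sqrt(117743)/19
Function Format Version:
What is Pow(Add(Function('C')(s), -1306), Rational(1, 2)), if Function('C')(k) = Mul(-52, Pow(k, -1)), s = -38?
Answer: Mul(Rational(2, 19), I, Pow(117743, Rational(1, 2))) ≈ Mul(36.120, I)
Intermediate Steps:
Pow(Add(Function('C')(s), -1306), Rational(1, 2)) = Pow(Add(Mul(-52, Pow(-38, -1)), -1306), Rational(1, 2)) = Pow(Add(Mul(-52, Rational(-1, 38)), -1306), Rational(1, 2)) = Pow(Add(Rational(26, 19), -1306), Rational(1, 2)) = Pow(Rational(-24788, 19), Rational(1, 2)) = Mul(Rational(2, 19), I, Pow(117743, Rational(1, 2)))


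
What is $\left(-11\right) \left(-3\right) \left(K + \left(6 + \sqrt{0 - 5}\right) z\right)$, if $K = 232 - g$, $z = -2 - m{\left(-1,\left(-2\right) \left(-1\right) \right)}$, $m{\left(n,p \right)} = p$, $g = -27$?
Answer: $7755 - 132 i \sqrt{5} \approx 7755.0 - 295.16 i$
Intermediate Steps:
$z = -4$ ($z = -2 - \left(-2\right) \left(-1\right) = -2 - 2 = -4$)
$K = 259$ ($K = 232 - -27 = 232 + 27 = 259$)
$\left(-11\right) \left(-3\right) \left(K + \left(6 + \sqrt{0 - 5}\right) z\right) = \left(-11\right) \left(-3\right) \left(259 + \left(6 + \sqrt{0 - 5}\right) \left(-4\right)\right) = 33 \left(259 + \left(6 + \sqrt{-5}\right) \left(-4\right)\right) = 33 \left(259 + \left(6 + i \sqrt{5}\right) \left(-4\right)\right) = 33 \left(259 - \left(24 + 4 i \sqrt{5}\right)\right) = 33 \left(235 - 4 i \sqrt{5}\right) = 7755 - 132 i \sqrt{5}$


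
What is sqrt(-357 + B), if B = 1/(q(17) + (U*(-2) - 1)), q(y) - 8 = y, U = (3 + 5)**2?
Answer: I*sqrt(965354)/52 ≈ 18.895*I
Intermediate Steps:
U = 64 (U = 8**2 = 64)
q(y) = 8 + y
B = -1/104 (B = 1/((8 + 17) + (64*(-2) - 1)) = 1/(25 + (-128 - 1)) = 1/(25 - 129) = 1/(-104) = -1/104 ≈ -0.0096154)
sqrt(-357 + B) = sqrt(-357 - 1/104) = sqrt(-37129/104) = I*sqrt(965354)/52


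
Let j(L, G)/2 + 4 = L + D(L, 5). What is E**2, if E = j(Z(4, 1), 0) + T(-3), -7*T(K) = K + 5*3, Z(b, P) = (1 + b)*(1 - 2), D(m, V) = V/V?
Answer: 15376/49 ≈ 313.80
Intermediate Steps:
D(m, V) = 1
Z(b, P) = -1 - b (Z(b, P) = (1 + b)*(-1) = -1 - b)
T(K) = -15/7 - K/7 (T(K) = -(K + 5*3)/7 = -(K + 15)/7 = -(15 + K)/7 = -15/7 - K/7)
j(L, G) = -6 + 2*L (j(L, G) = -8 + 2*(L + 1) = -8 + 2*(1 + L) = -8 + (2 + 2*L) = -6 + 2*L)
E = -124/7 (E = (-6 + 2*(-1 - 1*4)) + (-15/7 - 1/7*(-3)) = (-6 + 2*(-1 - 4)) + (-15/7 + 3/7) = (-6 + 2*(-5)) - 12/7 = (-6 - 10) - 12/7 = -16 - 12/7 = -124/7 ≈ -17.714)
E**2 = (-124/7)**2 = 15376/49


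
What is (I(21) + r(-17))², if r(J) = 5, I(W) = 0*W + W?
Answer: 676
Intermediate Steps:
I(W) = W (I(W) = 0 + W = W)
(I(21) + r(-17))² = (21 + 5)² = 26² = 676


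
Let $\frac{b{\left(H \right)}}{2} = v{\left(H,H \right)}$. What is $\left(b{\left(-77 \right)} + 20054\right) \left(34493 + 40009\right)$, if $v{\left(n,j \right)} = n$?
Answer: $1482589800$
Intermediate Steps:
$b{\left(H \right)} = 2 H$
$\left(b{\left(-77 \right)} + 20054\right) \left(34493 + 40009\right) = \left(2 \left(-77\right) + 20054\right) \left(34493 + 40009\right) = \left(-154 + 20054\right) 74502 = 19900 \cdot 74502 = 1482589800$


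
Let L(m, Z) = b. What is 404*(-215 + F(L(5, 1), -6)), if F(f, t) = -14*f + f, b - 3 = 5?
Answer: -128876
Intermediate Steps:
b = 8 (b = 3 + 5 = 8)
L(m, Z) = 8
F(f, t) = -13*f
404*(-215 + F(L(5, 1), -6)) = 404*(-215 - 13*8) = 404*(-215 - 104) = 404*(-319) = -128876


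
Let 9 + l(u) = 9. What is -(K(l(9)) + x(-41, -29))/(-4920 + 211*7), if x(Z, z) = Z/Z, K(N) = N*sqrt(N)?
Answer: 1/3443 ≈ 0.00029044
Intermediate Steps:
l(u) = 0 (l(u) = -9 + 9 = 0)
K(N) = N**(3/2)
x(Z, z) = 1
-(K(l(9)) + x(-41, -29))/(-4920 + 211*7) = -(0**(3/2) + 1)/(-4920 + 211*7) = -(0 + 1)/(-4920 + 1477) = -1/(-3443) = -(-1)/3443 = -1*(-1/3443) = 1/3443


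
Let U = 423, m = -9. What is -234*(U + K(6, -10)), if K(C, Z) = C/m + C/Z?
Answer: -493428/5 ≈ -98686.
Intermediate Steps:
K(C, Z) = -C/9 + C/Z (K(C, Z) = C/(-9) + C/Z = C*(-⅑) + C/Z = -C/9 + C/Z)
-234*(U + K(6, -10)) = -234*(423 + (-⅑*6 + 6/(-10))) = -234*(423 + (-⅔ + 6*(-⅒))) = -234*(423 + (-⅔ - ⅗)) = -234*(423 - 19/15) = -234*6326/15 = -493428/5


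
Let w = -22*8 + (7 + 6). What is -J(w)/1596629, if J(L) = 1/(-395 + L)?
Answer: 1/890918982 ≈ 1.1224e-9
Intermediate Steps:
w = -163 (w = -176 + 13 = -163)
-J(w)/1596629 = -1/((-395 - 163)*1596629) = -1/((-558)*1596629) = -(-1)/(558*1596629) = -1*(-1/890918982) = 1/890918982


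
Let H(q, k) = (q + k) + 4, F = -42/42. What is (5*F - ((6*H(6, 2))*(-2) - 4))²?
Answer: 20449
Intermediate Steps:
F = -1 (F = -42*1/42 = -1)
H(q, k) = 4 + k + q (H(q, k) = (k + q) + 4 = 4 + k + q)
(5*F - ((6*H(6, 2))*(-2) - 4))² = (5*(-1) - ((6*(4 + 2 + 6))*(-2) - 4))² = (-5 - ((6*12)*(-2) - 4))² = (-5 - (72*(-2) - 4))² = (-5 - (-144 - 4))² = (-5 - 1*(-148))² = (-5 + 148)² = 143² = 20449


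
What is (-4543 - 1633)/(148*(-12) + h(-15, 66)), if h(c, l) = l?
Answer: 3088/855 ≈ 3.6117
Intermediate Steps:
(-4543 - 1633)/(148*(-12) + h(-15, 66)) = (-4543 - 1633)/(148*(-12) + 66) = -6176/(-1776 + 66) = -6176/(-1710) = -6176*(-1/1710) = 3088/855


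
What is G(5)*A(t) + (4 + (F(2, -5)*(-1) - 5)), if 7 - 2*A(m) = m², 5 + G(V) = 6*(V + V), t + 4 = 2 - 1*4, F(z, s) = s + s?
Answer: -1577/2 ≈ -788.50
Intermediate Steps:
F(z, s) = 2*s
t = -6 (t = -4 + (2 - 1*4) = -4 + (2 - 4) = -4 - 2 = -6)
G(V) = -5 + 12*V (G(V) = -5 + 6*(V + V) = -5 + 6*(2*V) = -5 + 12*V)
A(m) = 7/2 - m²/2
G(5)*A(t) + (4 + (F(2, -5)*(-1) - 5)) = (-5 + 12*5)*(7/2 - ½*(-6)²) + (4 + ((2*(-5))*(-1) - 5)) = (-5 + 60)*(7/2 - ½*36) + (4 + (-10*(-1) - 5)) = 55*(7/2 - 18) + (4 + (10 - 5)) = 55*(-29/2) + (4 + 5) = -1595/2 + 9 = -1577/2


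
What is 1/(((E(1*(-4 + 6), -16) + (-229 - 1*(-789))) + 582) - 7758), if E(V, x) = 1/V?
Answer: -2/13231 ≈ -0.00015116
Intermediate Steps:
1/(((E(1*(-4 + 6), -16) + (-229 - 1*(-789))) + 582) - 7758) = 1/(((1/(1*(-4 + 6)) + (-229 - 1*(-789))) + 582) - 7758) = 1/(((1/(1*2) + (-229 + 789)) + 582) - 7758) = 1/(((1/2 + 560) + 582) - 7758) = 1/(((½ + 560) + 582) - 7758) = 1/((1121/2 + 582) - 7758) = 1/(2285/2 - 7758) = 1/(-13231/2) = -2/13231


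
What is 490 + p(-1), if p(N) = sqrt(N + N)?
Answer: 490 + I*sqrt(2) ≈ 490.0 + 1.4142*I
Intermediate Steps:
p(N) = sqrt(2)*sqrt(N) (p(N) = sqrt(2*N) = sqrt(2)*sqrt(N))
490 + p(-1) = 490 + sqrt(2)*sqrt(-1) = 490 + sqrt(2)*I = 490 + I*sqrt(2)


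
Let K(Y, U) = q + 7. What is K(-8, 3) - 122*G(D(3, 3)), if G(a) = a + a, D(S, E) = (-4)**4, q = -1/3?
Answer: -187372/3 ≈ -62457.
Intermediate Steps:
q = -1/3 (q = -1*1/3 = -1/3 ≈ -0.33333)
D(S, E) = 256
G(a) = 2*a
K(Y, U) = 20/3 (K(Y, U) = -1/3 + 7 = 20/3)
K(-8, 3) - 122*G(D(3, 3)) = 20/3 - 244*256 = 20/3 - 122*512 = 20/3 - 62464 = -187372/3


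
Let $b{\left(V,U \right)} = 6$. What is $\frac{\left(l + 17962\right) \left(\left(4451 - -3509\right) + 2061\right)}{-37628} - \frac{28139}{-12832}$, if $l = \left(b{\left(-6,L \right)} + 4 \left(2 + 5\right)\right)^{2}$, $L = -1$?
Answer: $- \frac{614328677851}{120710624} \approx -5089.3$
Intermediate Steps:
$l = 1156$ ($l = \left(6 + 4 \left(2 + 5\right)\right)^{2} = \left(6 + 4 \cdot 7\right)^{2} = \left(6 + 28\right)^{2} = 34^{2} = 1156$)
$\frac{\left(l + 17962\right) \left(\left(4451 - -3509\right) + 2061\right)}{-37628} - \frac{28139}{-12832} = \frac{\left(1156 + 17962\right) \left(\left(4451 - -3509\right) + 2061\right)}{-37628} - \frac{28139}{-12832} = 19118 \left(\left(4451 + 3509\right) + 2061\right) \left(- \frac{1}{37628}\right) - - \frac{28139}{12832} = 19118 \left(7960 + 2061\right) \left(- \frac{1}{37628}\right) + \frac{28139}{12832} = 19118 \cdot 10021 \left(- \frac{1}{37628}\right) + \frac{28139}{12832} = 191581478 \left(- \frac{1}{37628}\right) + \frac{28139}{12832} = - \frac{95790739}{18814} + \frac{28139}{12832} = - \frac{614328677851}{120710624}$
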